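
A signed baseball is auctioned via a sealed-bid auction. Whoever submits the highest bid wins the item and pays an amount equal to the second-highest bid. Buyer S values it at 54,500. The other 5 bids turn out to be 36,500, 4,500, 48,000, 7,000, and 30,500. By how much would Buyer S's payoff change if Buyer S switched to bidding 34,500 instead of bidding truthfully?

The highest competing bid is 48,000.
Bidding truthfully at 54,500: Buyer S has the top bid, wins, and pays the second-highest bid 48,000. Payoff = 54,500 − 48,000 = 6,500.
Bidding 34,500: the top bid is 48,000 (a rival), so Buyer S loses. Payoff = 0.
Change = 0 − 6,500 = -6,500.

-6,500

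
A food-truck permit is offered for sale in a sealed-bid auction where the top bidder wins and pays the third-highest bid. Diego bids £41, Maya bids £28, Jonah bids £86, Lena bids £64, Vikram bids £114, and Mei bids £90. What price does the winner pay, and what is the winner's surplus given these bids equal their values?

Ranking the bids: Vikram £114, then Mei £90, then Jonah £86, then Lena £64, then Diego £41, then Maya £28.
Vikram is the highest bidder, so Vikram wins.
Under the third-price rule, the price is the third-highest bid: £86.
Surplus = £114 − £86 = £28.

The winner pays £86 for a surplus of £28.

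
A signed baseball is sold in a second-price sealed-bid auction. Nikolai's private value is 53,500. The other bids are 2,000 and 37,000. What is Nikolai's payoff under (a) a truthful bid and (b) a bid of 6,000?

Truthful: 16,500; alternative: 0.

The highest competing bid is 37,000.
Bidding truthfully at 53,500: Nikolai has the top bid, wins, and pays the second-highest bid 37,000. Payoff = 53,500 − 37,000 = 16,500.
Bidding 6,000: the top bid is 37,000 (a rival), so Nikolai loses. Payoff = 0.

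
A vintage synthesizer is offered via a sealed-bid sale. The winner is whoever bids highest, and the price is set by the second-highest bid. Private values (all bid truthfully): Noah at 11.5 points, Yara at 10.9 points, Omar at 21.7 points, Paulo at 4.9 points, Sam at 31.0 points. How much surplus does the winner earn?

Winner's surplus: 9.3 points.

Ordered from highest: Sam 31.0 points, then Omar 21.7 points, then Noah 11.5 points, then Yara 10.9 points, then Paulo 4.9 points.
Sam wins with the top bid and pays the second-highest, 21.7 points.
Surplus = 31.0 points − 21.7 points = 9.3 points.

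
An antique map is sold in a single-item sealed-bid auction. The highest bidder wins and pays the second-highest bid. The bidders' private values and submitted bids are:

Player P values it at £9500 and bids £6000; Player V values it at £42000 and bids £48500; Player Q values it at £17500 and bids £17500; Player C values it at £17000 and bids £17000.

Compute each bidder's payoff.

Sorted high to low: Player V £48500; Player Q £17500; Player C £17000; Player P £6000.
Player V has the top bid and wins; the price is the second-highest bid, £17500.
Player V's payoff = £42000 − £17500 = £24500. All other bidders lose, so their payoff is 0.

Player P £0, Player V £24500, Player Q £0, Player C £0.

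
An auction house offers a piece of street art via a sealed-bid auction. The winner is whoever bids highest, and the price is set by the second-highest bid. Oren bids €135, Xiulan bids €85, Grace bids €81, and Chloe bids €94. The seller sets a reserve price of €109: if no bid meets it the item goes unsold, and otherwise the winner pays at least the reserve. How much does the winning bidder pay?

Ranking the bids: Oren €135; Chloe €94; Xiulan €85; Grace €81.
Oren has the highest bid, so Oren wins.
The second-highest bid is €94, but the reserve €109 is higher, so the price is the reserve.

The winner pays €109.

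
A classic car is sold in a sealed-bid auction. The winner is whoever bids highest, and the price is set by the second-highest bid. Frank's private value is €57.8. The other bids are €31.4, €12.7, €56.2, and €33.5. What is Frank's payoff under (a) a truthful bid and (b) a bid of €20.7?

The highest competing bid is €56.2.
Bidding truthfully at €57.8: Frank has the top bid, wins, and pays the second-highest bid €56.2. Payoff = €57.8 − €56.2 = €1.6.
Bidding €20.7: the top bid is €56.2 (a rival), so Frank loses. Payoff = €0.0.

(a) €1.6  (b) €0.0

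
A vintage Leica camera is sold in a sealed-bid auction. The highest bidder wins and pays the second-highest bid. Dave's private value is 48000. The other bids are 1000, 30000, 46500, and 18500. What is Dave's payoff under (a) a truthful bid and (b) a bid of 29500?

(a) 1500  (b) 0

The highest competing bid is 46500.
Bidding truthfully at 48000: Dave has the top bid, wins, and pays the second-highest bid 46500. Payoff = 48000 − 46500 = 1500.
Bidding 29500: the top bid is 46500 (a rival), so Dave loses. Payoff = 0.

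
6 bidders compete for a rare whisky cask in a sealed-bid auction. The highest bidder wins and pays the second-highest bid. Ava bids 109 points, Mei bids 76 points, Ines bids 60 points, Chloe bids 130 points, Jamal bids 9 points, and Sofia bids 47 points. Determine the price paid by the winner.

Price paid: 109 points.

Ordered from highest: Chloe 130 points, then Ava 109 points, then Mei 76 points, then Ines 60 points, then Sofia 47 points, then Jamal 9 points.
Chloe has the highest bid, so Chloe wins.
The second-highest bid is 109 points, so that is what Chloe pays.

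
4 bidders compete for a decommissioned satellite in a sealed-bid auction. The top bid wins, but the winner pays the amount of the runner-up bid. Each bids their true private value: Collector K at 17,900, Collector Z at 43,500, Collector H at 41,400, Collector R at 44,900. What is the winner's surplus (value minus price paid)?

Ordered from highest: Collector R 44,900; Collector Z 43,500; Collector H 41,400; Collector K 17,900.
Collector R wins with the top bid and pays the second-highest, 43,500.
Surplus = 44,900 − 43,500 = 1,400.

Winner's surplus: 1,400.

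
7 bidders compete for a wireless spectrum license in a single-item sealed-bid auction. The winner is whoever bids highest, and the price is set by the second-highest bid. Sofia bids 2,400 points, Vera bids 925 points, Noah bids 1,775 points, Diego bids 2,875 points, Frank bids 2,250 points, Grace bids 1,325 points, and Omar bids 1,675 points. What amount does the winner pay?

The winner pays 2,400 points.

Sorted high to low: Diego 2,875 points; Sofia 2,400 points; Frank 2,250 points; Noah 1,775 points; Omar 1,675 points; Grace 1,325 points; Vera 925 points.
Diego has the highest bid, so Diego wins.
The second-highest bid is 2,400 points, so that is what Diego pays.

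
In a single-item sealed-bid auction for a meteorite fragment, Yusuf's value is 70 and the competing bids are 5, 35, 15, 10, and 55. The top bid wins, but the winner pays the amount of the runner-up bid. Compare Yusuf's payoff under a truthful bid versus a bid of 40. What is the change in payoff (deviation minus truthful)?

Payoff change: -15.

The highest competing bid is 55.
Bidding truthfully at 70: Yusuf has the top bid, wins, and pays the second-highest bid 55. Payoff = 70 − 55 = 15.
Bidding 40: the top bid is 55 (a rival), so Yusuf loses. Payoff = 0.
Change = 0 − 15 = -15.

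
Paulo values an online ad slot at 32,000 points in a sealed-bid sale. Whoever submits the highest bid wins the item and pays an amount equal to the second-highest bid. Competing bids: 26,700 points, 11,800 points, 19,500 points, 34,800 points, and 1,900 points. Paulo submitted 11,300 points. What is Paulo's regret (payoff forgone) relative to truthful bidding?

The highest competing bid is 34,800 points.
Bidding truthfully at 32,000 points: the top bid is 34,800 points (a rival), so Paulo loses. Payoff = 0 points.
Bidding 11,300 points: the top bid is 34,800 points (a rival), so Paulo loses. Payoff = 0 points.
Regret = truthful payoff − actual payoff = 0 points − 0 points = 0 points.

0 points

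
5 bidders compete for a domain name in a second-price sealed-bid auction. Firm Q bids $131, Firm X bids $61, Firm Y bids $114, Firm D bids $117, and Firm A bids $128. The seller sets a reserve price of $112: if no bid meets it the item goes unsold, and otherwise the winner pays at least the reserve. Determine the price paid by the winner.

Price paid: $128.

Bids in descending order: Firm Q $131 > Firm A $128 > Firm D $117 > Firm Y $114 > Firm X $61.
Firm Q has the highest bid, so Firm Q wins.
The second-highest bid is $128, which exceeds the reserve, so that sets the price.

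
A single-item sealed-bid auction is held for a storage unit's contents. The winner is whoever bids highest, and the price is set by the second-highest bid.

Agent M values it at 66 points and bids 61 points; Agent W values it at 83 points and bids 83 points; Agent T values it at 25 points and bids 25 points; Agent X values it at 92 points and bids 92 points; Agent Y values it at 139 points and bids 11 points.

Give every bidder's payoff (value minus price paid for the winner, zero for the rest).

Payoffs: Agent M 0 points, Agent W 0 points, Agent T 0 points, Agent X 9 points, Agent Y 0 points.

Ranking the bids: Agent X 92 points > Agent W 83 points > Agent M 61 points > Agent T 25 points > Agent Y 11 points.
Agent X has the top bid and wins; the price is the second-highest bid, 83 points.
Agent X's payoff = 92 points − 83 points = 9 points. All other bidders lose, so their payoff is 0.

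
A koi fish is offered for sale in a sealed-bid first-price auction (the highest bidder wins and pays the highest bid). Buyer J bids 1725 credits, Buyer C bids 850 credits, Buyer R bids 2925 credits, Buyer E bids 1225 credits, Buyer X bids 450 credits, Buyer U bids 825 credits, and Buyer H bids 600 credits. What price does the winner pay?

Sorted high to low: Buyer R 2925 credits > Buyer J 1725 credits > Buyer E 1225 credits > Buyer C 850 credits > Buyer U 825 credits > Buyer H 600 credits > Buyer X 450 credits.
Buyer R is the highest bidder, so Buyer R wins.
Under the first-price rule, the price is the highest bid: 2925 credits.

The winner pays 2925 credits.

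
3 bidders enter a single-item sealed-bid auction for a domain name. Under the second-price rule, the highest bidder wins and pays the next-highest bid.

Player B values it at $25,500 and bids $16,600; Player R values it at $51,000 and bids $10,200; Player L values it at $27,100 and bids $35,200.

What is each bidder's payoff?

Player B $0, Player R $0, Player L $10,500.

Sorted high to low: Player L $35,200; Player B $16,600; Player R $10,200.
Player L has the top bid and wins; the price is the second-highest bid, $16,600.
Player L's payoff = $27,100 − $16,600 = $10,500. All other bidders lose, so their payoff is 0.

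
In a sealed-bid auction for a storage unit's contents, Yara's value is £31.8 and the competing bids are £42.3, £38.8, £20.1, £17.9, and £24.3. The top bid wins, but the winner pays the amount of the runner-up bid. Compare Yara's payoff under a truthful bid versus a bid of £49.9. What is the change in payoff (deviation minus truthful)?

The highest competing bid is £42.3.
Bidding truthfully at £31.8: the top bid is £42.3 (a rival), so Yara loses. Payoff = £0.0.
Bidding £49.9: Yara has the top bid, wins, and pays the second-highest bid £42.3. Payoff = £31.8 − £42.3 = -£10.5.
Change = -£10.5 − £0.0 = -£10.5.
This is the dominant-strategy logic: truthful bidding weakly beats any alternative.

Payoff change: -£10.5.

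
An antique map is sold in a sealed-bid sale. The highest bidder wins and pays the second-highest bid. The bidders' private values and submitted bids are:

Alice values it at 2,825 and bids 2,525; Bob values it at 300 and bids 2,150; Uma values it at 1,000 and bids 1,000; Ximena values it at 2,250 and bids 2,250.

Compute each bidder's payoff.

Sorted high to low: Alice 2,525; Ximena 2,250; Bob 2,150; Uma 1,000.
Alice has the top bid and wins; the price is the second-highest bid, 2,250.
Alice's payoff = 2,825 − 2,250 = 575. All other bidders lose, so their payoff is 0.

Alice 575, Bob 0, Uma 0, Ximena 0.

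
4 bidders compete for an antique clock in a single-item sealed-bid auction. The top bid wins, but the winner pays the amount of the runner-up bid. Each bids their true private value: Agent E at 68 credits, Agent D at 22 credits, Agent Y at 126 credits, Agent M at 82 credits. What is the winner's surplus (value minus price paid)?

Bids in descending order: Agent Y 126 credits; Agent M 82 credits; Agent E 68 credits; Agent D 22 credits.
Agent Y wins with the top bid and pays the second-highest, 82 credits.
Surplus = 126 credits − 82 credits = 44 credits.

Surplus = 44 credits.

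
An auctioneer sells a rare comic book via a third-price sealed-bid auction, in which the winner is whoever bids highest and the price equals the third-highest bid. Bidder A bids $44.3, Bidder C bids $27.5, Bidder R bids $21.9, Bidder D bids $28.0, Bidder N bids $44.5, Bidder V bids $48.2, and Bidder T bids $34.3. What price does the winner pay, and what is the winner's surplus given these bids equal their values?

Price $44.3; surplus $3.9.

Sorted high to low: Bidder V $48.2 > Bidder N $44.5 > Bidder A $44.3 > Bidder T $34.3 > Bidder D $28.0 > Bidder C $27.5 > Bidder R $21.9.
Bidder V is the highest bidder, so Bidder V wins.
Under the third-price rule, the price is the third-highest bid: $44.3.
Surplus = $48.2 − $44.3 = $3.9.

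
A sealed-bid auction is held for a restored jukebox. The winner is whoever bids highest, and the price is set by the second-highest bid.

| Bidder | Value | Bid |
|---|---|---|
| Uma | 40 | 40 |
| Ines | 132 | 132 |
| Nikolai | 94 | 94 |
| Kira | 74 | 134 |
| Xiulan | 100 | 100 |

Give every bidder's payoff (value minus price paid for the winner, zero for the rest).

Payoffs: Uma 0, Ines 0, Nikolai 0, Kira -58, Xiulan 0.

Ranking the bids: Kira 134; Ines 132; Xiulan 100; Nikolai 94; Uma 40.
Kira has the top bid and wins; the price is the second-highest bid, 132.
Kira's payoff = 74 − 132 = -58. All other bidders lose, so their payoff is 0.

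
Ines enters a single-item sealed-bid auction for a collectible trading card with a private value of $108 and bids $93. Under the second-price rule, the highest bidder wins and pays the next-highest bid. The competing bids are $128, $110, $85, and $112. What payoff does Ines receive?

Highest competing bid: $128.
Ines's bid $93 is not the highest, so Ines loses, pays nothing, and earns zero payoff.

Ines's payoff: $0.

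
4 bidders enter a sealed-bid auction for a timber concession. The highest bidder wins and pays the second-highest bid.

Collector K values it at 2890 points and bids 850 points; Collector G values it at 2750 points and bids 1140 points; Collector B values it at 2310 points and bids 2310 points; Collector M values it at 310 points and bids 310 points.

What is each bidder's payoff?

Ranking the bids: Collector B 2310 points, then Collector G 1140 points, then Collector K 850 points, then Collector M 310 points.
Collector B has the top bid and wins; the price is the second-highest bid, 1140 points.
Collector B's payoff = 2310 points − 1140 points = 1170 points. All other bidders lose, so their payoff is 0.

Payoffs: Collector K 0 points, Collector G 0 points, Collector B 1170 points, Collector M 0 points.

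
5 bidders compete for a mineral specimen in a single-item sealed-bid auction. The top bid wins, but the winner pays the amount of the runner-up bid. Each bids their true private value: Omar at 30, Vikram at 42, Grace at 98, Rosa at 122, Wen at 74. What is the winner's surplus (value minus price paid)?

Ordered from highest: Rosa 122 > Grace 98 > Wen 74 > Vikram 42 > Omar 30.
Rosa wins with the top bid and pays the second-highest, 98.
Surplus = 122 − 98 = 24.

Winner's surplus: 24.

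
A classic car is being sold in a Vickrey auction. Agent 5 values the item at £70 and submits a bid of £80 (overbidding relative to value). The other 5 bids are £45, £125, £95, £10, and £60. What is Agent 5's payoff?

£0

Highest competing bid: £125.
Agent 5's bid £80 is not the highest, so Agent 5 loses, pays nothing, and earns zero payoff.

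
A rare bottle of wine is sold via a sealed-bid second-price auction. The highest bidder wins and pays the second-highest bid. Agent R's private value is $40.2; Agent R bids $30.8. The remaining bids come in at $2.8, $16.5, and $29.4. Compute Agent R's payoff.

Agent R's payoff: $10.8.

Highest competing bid: $29.4.
Agent R's bid $30.8 is the highest overall, so Agent R wins and pays the second-highest bid, $29.4.
Payoff = value − price = $40.2 − $29.4 = $10.8.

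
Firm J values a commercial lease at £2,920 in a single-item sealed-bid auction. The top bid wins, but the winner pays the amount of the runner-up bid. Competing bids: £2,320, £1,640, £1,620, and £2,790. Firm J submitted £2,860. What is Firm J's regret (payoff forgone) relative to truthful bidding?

Regret: £0.

The highest competing bid is £2,790.
Bidding truthfully at £2,920: Firm J has the top bid, wins, and pays the second-highest bid £2,790. Payoff = £2,920 − £2,790 = £130.
Bidding £2,860: Firm J has the top bid, wins, and pays the second-highest bid £2,790. Payoff = £2,920 − £2,790 = £130.
Regret = truthful payoff − actual payoff = £130 − £130 = £0.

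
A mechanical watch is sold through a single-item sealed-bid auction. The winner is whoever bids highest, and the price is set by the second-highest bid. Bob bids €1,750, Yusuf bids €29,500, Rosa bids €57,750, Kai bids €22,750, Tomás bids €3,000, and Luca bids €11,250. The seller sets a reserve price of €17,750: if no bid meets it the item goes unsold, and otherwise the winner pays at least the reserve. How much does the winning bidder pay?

€29,500

Ordered from highest: Rosa €57,750; Yusuf €29,500; Kai €22,750; Luca €11,250; Tomás €3,000; Bob €1,750.
Rosa has the highest bid, so Rosa wins.
The second-highest bid is €29,500, which exceeds the reserve, so that sets the price.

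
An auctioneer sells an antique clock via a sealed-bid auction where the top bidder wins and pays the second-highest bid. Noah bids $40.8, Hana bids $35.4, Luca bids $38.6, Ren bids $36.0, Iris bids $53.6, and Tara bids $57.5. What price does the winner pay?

Sorted high to low: Tara $57.5, then Iris $53.6, then Noah $40.8, then Luca $38.6, then Ren $36.0, then Hana $35.4.
Tara is the highest bidder, so Tara wins.
Under the second-price rule, the price is the second-highest bid: $53.6.

Price paid: $53.6.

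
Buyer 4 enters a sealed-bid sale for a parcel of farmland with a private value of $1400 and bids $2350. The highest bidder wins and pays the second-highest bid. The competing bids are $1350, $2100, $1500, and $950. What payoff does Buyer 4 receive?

Highest competing bid: $2100.
Buyer 4's bid $2350 is the highest overall, so Buyer 4 wins and pays the second-highest bid, $2100.
Payoff = value − price = $1400 − $2100 = -$700.
Overbidding won the item at a price above value — truthful bidding would have avoided this loss.

Payoff = -$700.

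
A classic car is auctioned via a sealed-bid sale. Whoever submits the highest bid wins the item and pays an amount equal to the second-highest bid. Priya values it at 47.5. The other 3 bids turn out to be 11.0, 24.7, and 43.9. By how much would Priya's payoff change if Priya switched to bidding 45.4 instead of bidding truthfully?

The highest competing bid is 43.9.
Bidding truthfully at 47.5: Priya has the top bid, wins, and pays the second-highest bid 43.9. Payoff = 47.5 − 43.9 = 3.6.
Bidding 45.4: Priya has the top bid, wins, and pays the second-highest bid 43.9. Payoff = 47.5 − 43.9 = 3.6.
Change = 3.6 − 3.6 = 0.0.
The bid only affects whether you win, not the price — here both bids land on the same side of the top rival bid, so the deviation is payoff-neutral.

Payoff change: 0.0.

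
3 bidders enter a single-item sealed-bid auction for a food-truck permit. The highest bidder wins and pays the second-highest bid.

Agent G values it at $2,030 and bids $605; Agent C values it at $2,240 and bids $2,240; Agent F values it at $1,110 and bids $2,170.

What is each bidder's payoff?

Payoffs: Agent G $0, Agent C $70, Agent F $0.

Bids in descending order: Agent C $2,240 > Agent F $2,170 > Agent G $605.
Agent C has the top bid and wins; the price is the second-highest bid, $2,170.
Agent C's payoff = $2,240 − $2,170 = $70. All other bidders lose, so their payoff is 0.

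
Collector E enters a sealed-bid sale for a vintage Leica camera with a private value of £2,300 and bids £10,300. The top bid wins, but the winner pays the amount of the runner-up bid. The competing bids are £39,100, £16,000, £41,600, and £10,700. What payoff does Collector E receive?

Collector E's payoff: £0.

Highest competing bid: £41,600.
Collector E's bid £10,300 is not the highest, so Collector E loses, pays nothing, and earns zero payoff.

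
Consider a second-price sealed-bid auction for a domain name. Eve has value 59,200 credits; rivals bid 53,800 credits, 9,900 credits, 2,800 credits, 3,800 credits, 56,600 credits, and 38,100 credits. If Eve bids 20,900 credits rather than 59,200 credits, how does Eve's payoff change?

Change in payoff: -2,600 credits.

The highest competing bid is 56,600 credits.
Bidding truthfully at 59,200 credits: Eve has the top bid, wins, and pays the second-highest bid 56,600 credits. Payoff = 59,200 credits − 56,600 credits = 2,600 credits.
Bidding 20,900 credits: the top bid is 56,600 credits (a rival), so Eve loses. Payoff = 0 credits.
Change = 0 credits − 2,600 credits = -2,600 credits.
Deviating from a truthful bid can only lose payoff in a second-price auction — never gain.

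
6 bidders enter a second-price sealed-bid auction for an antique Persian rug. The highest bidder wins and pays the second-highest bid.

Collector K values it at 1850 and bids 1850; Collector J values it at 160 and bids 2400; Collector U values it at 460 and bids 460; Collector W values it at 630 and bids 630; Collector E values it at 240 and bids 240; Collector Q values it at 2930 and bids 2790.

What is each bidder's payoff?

Bids in descending order: Collector Q 2790, then Collector J 2400, then Collector K 1850, then Collector W 630, then Collector U 460, then Collector E 240.
Collector Q has the top bid and wins; the price is the second-highest bid, 2400.
Collector Q's payoff = 2930 − 2400 = 530. All other bidders lose, so their payoff is 0.

Collector K 0, Collector J 0, Collector U 0, Collector W 0, Collector E 0, Collector Q 530.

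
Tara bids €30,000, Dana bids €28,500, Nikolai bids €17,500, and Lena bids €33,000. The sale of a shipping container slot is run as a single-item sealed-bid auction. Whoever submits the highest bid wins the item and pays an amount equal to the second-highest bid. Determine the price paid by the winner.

Bids in descending order: Lena €33,000 > Tara €30,000 > Dana €28,500 > Nikolai €17,500.
Lena has the highest bid, so Lena wins.
The second-highest bid is €30,000, so that is what Lena pays.

€30,000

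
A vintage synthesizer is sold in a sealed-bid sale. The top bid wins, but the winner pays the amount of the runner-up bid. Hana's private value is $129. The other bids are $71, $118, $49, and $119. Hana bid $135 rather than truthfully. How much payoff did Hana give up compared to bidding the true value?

Payoff forgone: $0.

The highest competing bid is $119.
Bidding truthfully at $129: Hana has the top bid, wins, and pays the second-highest bid $119. Payoff = $129 − $119 = $10.
Bidding $135: Hana has the top bid, wins, and pays the second-highest bid $119. Payoff = $129 − $119 = $10.
Regret = truthful payoff − actual payoff = $10 − $10 = $0.
The bid only affects whether you win, not the price — here both bids land on the same side of the top rival bid, so the deviation is payoff-neutral.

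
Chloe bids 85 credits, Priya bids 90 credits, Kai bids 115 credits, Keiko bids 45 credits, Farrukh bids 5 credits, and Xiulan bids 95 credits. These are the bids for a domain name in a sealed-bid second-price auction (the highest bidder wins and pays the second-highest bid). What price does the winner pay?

Price paid: 95 credits.

Ordered from highest: Kai 115 credits, then Xiulan 95 credits, then Priya 90 credits, then Chloe 85 credits, then Keiko 45 credits, then Farrukh 5 credits.
Kai is the highest bidder, so Kai wins.
Under the second-price rule, the price is the second-highest bid: 95 credits.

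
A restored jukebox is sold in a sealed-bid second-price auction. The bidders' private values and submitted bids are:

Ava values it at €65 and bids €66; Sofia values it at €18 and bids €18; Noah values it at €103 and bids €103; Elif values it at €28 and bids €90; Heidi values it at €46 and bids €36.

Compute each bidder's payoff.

Ava €0, Sofia €0, Noah €13, Elif €0, Heidi €0.

Ordered from highest: Noah €103; Elif €90; Ava €66; Heidi €36; Sofia €18.
Noah has the top bid and wins; the price is the second-highest bid, €90.
Noah's payoff = €103 − €90 = €13. All other bidders lose, so their payoff is 0.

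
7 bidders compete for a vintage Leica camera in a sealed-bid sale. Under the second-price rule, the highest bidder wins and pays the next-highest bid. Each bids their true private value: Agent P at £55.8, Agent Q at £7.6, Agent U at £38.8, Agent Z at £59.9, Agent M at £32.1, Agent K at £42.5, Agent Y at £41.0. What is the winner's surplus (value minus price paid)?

£4.1

Ordered from highest: Agent Z £59.9; Agent P £55.8; Agent K £42.5; Agent Y £41.0; Agent U £38.8; Agent M £32.1; Agent Q £7.6.
Agent Z wins with the top bid and pays the second-highest, £55.8.
Surplus = £59.9 − £55.8 = £4.1.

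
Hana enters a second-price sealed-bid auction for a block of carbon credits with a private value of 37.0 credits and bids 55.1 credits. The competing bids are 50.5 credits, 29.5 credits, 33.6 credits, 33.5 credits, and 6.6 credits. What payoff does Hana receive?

Payoff = -13.5 credits.

Highest competing bid: 50.5 credits.
Hana's bid 55.1 credits is the highest overall, so Hana wins and pays the second-highest bid, 50.5 credits.
Payoff = value − price = 37.0 credits − 50.5 credits = -13.5 credits.
Overbidding won the item at a price above value — truthful bidding would have avoided this loss.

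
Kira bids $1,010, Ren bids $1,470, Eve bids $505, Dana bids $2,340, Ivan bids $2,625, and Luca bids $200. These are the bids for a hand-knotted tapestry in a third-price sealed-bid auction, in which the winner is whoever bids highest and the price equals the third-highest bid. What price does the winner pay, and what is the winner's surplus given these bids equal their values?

The winner pays $1,470 for a surplus of $1,155.

Ordered from highest: Ivan $2,625, then Dana $2,340, then Ren $1,470, then Kira $1,010, then Eve $505, then Luca $200.
Ivan is the highest bidder, so Ivan wins.
Under the third-price rule, the price is the third-highest bid: $1,470.
Surplus = $2,625 − $1,470 = $1,155.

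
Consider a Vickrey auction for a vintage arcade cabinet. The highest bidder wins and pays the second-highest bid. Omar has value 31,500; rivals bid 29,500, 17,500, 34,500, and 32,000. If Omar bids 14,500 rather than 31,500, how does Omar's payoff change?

Change in payoff: 0.

The highest competing bid is 34,500.
Bidding truthfully at 31,500: the top bid is 34,500 (a rival), so Omar loses. Payoff = 0.
Bidding 14,500: the top bid is 34,500 (a rival), so Omar loses. Payoff = 0.
Change = 0 − 0 = 0.
The bid only affects whether you win, not the price — here both bids land on the same side of the top rival bid, so the deviation is payoff-neutral.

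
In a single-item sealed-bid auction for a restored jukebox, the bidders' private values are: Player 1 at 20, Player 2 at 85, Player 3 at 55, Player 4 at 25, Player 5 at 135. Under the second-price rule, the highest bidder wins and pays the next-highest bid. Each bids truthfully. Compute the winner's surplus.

Bids in descending order: Player 5 135 > Player 2 85 > Player 3 55 > Player 4 25 > Player 1 20.
Player 5 wins with the top bid and pays the second-highest, 85.
Surplus = 135 − 85 = 50.

Surplus = 50.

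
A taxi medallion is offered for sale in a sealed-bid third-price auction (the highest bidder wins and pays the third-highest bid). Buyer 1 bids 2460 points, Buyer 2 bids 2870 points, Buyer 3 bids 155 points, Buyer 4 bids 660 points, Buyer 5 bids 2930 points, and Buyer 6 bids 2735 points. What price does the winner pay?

Bids in descending order: Buyer 5 2930 points; Buyer 2 2870 points; Buyer 6 2735 points; Buyer 1 2460 points; Buyer 4 660 points; Buyer 3 155 points.
Buyer 5 is the highest bidder, so Buyer 5 wins.
Under the third-price rule, the price is the third-highest bid: 2735 points.

The winner pays 2735 points.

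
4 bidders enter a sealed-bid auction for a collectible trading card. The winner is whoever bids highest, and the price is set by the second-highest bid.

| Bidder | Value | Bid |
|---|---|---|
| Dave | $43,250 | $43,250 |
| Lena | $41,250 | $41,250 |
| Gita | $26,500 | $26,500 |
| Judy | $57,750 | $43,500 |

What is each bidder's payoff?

Ordered from highest: Judy $43,500, then Dave $43,250, then Lena $41,250, then Gita $26,500.
Judy has the top bid and wins; the price is the second-highest bid, $43,250.
Judy's payoff = $57,750 − $43,250 = $14,500. All other bidders lose, so their payoff is 0.

Dave $0, Lena $0, Gita $0, Judy $14,500.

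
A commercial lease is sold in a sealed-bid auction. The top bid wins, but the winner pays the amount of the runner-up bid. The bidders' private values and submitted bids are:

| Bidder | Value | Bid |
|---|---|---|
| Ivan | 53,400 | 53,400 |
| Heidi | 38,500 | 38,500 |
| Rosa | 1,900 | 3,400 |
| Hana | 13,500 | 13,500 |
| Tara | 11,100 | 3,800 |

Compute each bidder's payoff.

Payoffs: Ivan 14,900, Heidi 0, Rosa 0, Hana 0, Tara 0.

Ordered from highest: Ivan 53,400; Heidi 38,500; Hana 13,500; Tara 3,800; Rosa 3,400.
Ivan has the top bid and wins; the price is the second-highest bid, 38,500.
Ivan's payoff = 53,400 − 38,500 = 14,900. All other bidders lose, so their payoff is 0.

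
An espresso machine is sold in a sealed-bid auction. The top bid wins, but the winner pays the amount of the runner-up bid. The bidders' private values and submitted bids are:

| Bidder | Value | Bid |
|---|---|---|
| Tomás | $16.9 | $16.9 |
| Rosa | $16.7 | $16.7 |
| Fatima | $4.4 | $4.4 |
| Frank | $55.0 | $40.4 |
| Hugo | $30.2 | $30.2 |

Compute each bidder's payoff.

Payoffs: Tomás $0.0, Rosa $0.0, Fatima $0.0, Frank $24.8, Hugo $0.0.

Bids in descending order: Frank $40.4; Hugo $30.2; Tomás $16.9; Rosa $16.7; Fatima $4.4.
Frank has the top bid and wins; the price is the second-highest bid, $30.2.
Frank's payoff = $55.0 − $30.2 = $24.8. All other bidders lose, so their payoff is 0.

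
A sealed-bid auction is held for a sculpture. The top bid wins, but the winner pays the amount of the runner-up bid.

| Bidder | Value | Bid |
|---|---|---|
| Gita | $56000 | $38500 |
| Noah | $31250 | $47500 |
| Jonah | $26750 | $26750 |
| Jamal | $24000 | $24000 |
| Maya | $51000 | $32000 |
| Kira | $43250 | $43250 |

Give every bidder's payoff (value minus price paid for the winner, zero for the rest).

Payoffs: Gita $0, Noah -$12000, Jonah $0, Jamal $0, Maya $0, Kira $0.

Ranking the bids: Noah $47500; Kira $43250; Gita $38500; Maya $32000; Jonah $26750; Jamal $24000.
Noah has the top bid and wins; the price is the second-highest bid, $43250.
Noah's payoff = $31250 − $43250 = -$12000. All other bidders lose, so their payoff is 0.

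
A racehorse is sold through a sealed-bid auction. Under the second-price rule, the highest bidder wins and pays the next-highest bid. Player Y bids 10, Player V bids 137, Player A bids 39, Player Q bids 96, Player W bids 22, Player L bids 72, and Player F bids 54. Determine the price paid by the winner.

The winner pays 96.

Sorted high to low: Player V 137; Player Q 96; Player L 72; Player F 54; Player A 39; Player W 22; Player Y 10.
Player V has the highest bid, so Player V wins.
The second-highest bid is 96, so that is what Player V pays.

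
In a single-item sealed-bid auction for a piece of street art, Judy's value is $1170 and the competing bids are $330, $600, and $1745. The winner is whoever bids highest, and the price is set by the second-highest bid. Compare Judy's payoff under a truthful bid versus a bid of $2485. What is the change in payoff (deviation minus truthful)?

-$575

The highest competing bid is $1745.
Bidding truthfully at $1170: the top bid is $1745 (a rival), so Judy loses. Payoff = $0.
Bidding $2485: Judy has the top bid, wins, and pays the second-highest bid $1745. Payoff = $1170 − $1745 = -$575.
Change = -$575 − $0 = -$575.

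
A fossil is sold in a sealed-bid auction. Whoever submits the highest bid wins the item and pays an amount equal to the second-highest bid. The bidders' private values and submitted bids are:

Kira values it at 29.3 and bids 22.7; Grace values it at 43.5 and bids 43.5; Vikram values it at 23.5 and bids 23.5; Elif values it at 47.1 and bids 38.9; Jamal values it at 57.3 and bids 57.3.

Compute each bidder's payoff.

Bids in descending order: Jamal 57.3; Grace 43.5; Elif 38.9; Vikram 23.5; Kira 22.7.
Jamal has the top bid and wins; the price is the second-highest bid, 43.5.
Jamal's payoff = 57.3 − 43.5 = 13.8. All other bidders lose, so their payoff is 0.

Kira 0.0, Grace 0.0, Vikram 0.0, Elif 0.0, Jamal 13.8.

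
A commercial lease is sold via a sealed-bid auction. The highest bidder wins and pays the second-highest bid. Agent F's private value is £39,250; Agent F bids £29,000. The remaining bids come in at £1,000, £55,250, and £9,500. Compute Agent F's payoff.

£0

Highest competing bid: £55,250.
Agent F's bid £29,000 is not the highest, so Agent F loses, pays nothing, and earns zero payoff.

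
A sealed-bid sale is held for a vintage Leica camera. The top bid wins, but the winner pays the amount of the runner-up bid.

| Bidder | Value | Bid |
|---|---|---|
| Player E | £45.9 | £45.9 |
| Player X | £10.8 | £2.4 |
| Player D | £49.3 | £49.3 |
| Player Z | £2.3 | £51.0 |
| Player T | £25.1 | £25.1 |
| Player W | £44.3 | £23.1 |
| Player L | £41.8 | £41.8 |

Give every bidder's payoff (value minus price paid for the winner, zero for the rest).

Bids in descending order: Player Z £51.0 > Player D £49.3 > Player E £45.9 > Player L £41.8 > Player T £25.1 > Player W £23.1 > Player X £2.4.
Player Z has the top bid and wins; the price is the second-highest bid, £49.3.
Player Z's payoff = £2.3 − £49.3 = -£47.0. All other bidders lose, so their payoff is 0.

Payoffs: Player E £0.0, Player X £0.0, Player D £0.0, Player Z -£47.0, Player T £0.0, Player W £0.0, Player L £0.0.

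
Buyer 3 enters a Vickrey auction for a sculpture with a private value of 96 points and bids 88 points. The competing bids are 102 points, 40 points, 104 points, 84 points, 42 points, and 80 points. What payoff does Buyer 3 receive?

0 points

Highest competing bid: 104 points.
Buyer 3's bid 88 points is not the highest, so Buyer 3 loses, pays nothing, and earns zero payoff.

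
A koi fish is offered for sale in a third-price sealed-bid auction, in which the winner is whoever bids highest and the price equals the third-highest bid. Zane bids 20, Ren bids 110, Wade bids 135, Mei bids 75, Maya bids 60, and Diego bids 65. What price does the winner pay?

The winner pays 75.

Ranking the bids: Wade 135 > Ren 110 > Mei 75 > Diego 65 > Maya 60 > Zane 20.
Wade is the highest bidder, so Wade wins.
Under the third-price rule, the price is the third-highest bid: 75.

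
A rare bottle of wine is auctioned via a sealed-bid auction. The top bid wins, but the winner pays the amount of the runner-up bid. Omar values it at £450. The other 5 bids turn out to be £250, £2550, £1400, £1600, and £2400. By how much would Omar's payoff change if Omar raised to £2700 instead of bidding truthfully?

The highest competing bid is £2550.
Bidding truthfully at £450: the top bid is £2550 (a rival), so Omar loses. Payoff = £0.
Bidding £2700: Omar has the top bid, wins, and pays the second-highest bid £2550. Payoff = £450 − £2550 = -£2100.
Change = -£2100 − £0 = -£2100.
This is the dominant-strategy logic: truthful bidding weakly beats any alternative.

Change in payoff: -£2100.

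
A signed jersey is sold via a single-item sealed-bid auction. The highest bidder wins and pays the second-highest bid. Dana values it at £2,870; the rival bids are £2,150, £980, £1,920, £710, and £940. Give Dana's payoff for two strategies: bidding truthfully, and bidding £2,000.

(a) £720  (b) £0

The highest competing bid is £2,150.
Bidding truthfully at £2,870: Dana has the top bid, wins, and pays the second-highest bid £2,150. Payoff = £2,870 − £2,150 = £720.
Bidding £2,000: the top bid is £2,150 (a rival), so Dana loses. Payoff = £0.
Deviating from a truthful bid can only lose payoff in a second-price auction — never gain.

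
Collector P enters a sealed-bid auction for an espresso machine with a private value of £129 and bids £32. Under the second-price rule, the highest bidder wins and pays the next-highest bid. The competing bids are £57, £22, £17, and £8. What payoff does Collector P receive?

Collector P's payoff: £0.

Highest competing bid: £57.
Collector P's bid £32 is not the highest, so Collector P loses, pays nothing, and earns zero payoff.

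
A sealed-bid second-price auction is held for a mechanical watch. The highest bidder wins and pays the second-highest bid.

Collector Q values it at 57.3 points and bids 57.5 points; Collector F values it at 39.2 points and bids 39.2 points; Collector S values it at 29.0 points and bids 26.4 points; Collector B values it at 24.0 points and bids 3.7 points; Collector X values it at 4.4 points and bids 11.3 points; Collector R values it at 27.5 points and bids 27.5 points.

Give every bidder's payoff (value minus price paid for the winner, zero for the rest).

Payoffs: Collector Q 18.1 points, Collector F 0.0 points, Collector S 0.0 points, Collector B 0.0 points, Collector X 0.0 points, Collector R 0.0 points.

Sorted high to low: Collector Q 57.5 points; Collector F 39.2 points; Collector R 27.5 points; Collector S 26.4 points; Collector X 11.3 points; Collector B 3.7 points.
Collector Q has the top bid and wins; the price is the second-highest bid, 39.2 points.
Collector Q's payoff = 57.3 points − 39.2 points = 18.1 points. All other bidders lose, so their payoff is 0.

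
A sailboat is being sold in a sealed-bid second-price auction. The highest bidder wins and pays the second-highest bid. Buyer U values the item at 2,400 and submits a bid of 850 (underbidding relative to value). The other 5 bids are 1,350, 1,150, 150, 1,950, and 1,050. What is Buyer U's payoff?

Payoff = 0.

Highest competing bid: 1,950.
Buyer U's bid 850 is not the highest, so Buyer U loses, pays nothing, and earns zero payoff.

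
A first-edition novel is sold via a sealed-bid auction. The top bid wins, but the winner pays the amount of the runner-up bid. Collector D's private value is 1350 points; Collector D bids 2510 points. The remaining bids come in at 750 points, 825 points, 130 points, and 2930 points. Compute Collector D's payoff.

Payoff = 0 points.

Highest competing bid: 2930 points.
Collector D's bid 2510 points is not the highest, so Collector D loses, pays nothing, and earns zero payoff.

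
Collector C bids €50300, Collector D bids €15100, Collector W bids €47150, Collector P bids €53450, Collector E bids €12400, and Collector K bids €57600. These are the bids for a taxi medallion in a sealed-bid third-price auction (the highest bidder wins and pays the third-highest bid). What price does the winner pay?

Bids in descending order: Collector K €57600 > Collector P €53450 > Collector C €50300 > Collector W €47150 > Collector D €15100 > Collector E €12400.
Collector K is the highest bidder, so Collector K wins.
Under the third-price rule, the price is the third-highest bid: €50300.

€50300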